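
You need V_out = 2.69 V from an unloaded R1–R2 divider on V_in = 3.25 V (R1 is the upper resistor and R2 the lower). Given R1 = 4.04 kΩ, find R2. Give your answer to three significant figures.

R2 ≈ 19.4 kΩ

V_out/V_in = R2/(R1+R2) = 0.8277.
Rearranging, R2 = R1·k/(1−k) = 4.04 × 4.804 = 19.41 kΩ.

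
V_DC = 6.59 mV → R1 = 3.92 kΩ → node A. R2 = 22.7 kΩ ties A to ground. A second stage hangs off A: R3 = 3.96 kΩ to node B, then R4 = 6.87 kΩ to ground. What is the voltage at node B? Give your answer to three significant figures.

Node A sees R2 in parallel with the series input of stage 2, R3 + R4 = 10.83 kΩ.
R2 ‖ (R3+R4) = 7.332 kΩ.
So V_A = 6.59 × 0.6516 = 4.294 mV.
Stage 2 is unloaded, so V_B = V_A · R4/(R3+R4) = 4.294 × 6.87/10.83 = 2.724 mV.

V_B ≈ 2.72 mV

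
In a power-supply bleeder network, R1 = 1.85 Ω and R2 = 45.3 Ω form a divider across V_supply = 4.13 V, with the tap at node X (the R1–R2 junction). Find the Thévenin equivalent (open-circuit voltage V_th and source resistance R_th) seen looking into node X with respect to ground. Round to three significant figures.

V_th ≈ 3.97 V, R_th ≈ 1.78 Ω

V_th is the unloaded tap voltage: V_supply · R2/(R1+R2) = 4.13 × 0.9608 = 3.968 V.
With V_supply suppressed (replaced by a short), R_th = R1 ‖ R2 = (1.850 × 45.3)/(1.850 + 45.3) = 1.777 Ω.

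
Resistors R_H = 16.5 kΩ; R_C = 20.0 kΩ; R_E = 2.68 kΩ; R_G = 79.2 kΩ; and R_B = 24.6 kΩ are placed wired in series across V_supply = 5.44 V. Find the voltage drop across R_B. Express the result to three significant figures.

V ≈ 0.936 V

Total series resistance ΣR = 16.5 + 20.0 + 2.68 + 79.2 + 24.6 = 143.0 kΩ.
By the voltage-divider rule, V = 5.44 × 24.60/143.0 = 0.9360 V.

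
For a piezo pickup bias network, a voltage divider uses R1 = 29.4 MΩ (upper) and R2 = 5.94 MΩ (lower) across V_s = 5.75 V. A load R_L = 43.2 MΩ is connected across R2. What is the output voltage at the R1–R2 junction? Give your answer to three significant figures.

R2 ‖ R_L = (5.94 × 43.2)/(5.94 + 43.2) = 5.222 MΩ.
Voltage divider with the loaded lower leg: V_out = 5.75 × 5.222/(29.4 + 5.222) = 5.75 × 0.1508 = 0.8673 V.

V_out ≈ 0.867 V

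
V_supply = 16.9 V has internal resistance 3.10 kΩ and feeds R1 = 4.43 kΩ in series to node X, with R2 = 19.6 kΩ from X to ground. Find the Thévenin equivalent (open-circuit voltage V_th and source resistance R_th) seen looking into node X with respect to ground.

V_th ≈ 12.2 V, R_th ≈ 5.44 kΩ

R1' = 3.10 + 4.43 = 7.530 kΩ (source resistance + R1).
Open-circuit (no load on X): V_th = V_supply · R2/(R1' + R2) = 16.9 × 19.6/(7.530 + 19.6) = 12.21 V.
With V_supply suppressed (replaced by a short), R_th = R1' ‖ R2 = (7.530 × 19.6)/(7.530 + 19.6) = 5.440 kΩ.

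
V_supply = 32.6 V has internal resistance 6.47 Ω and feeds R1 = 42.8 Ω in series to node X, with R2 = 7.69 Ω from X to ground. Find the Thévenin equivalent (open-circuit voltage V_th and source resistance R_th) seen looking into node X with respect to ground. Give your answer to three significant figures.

V_th ≈ 4.40 V, R_th ≈ 6.65 Ω

R1' = 6.47 + 42.8 = 49.27 Ω (source resistance + R1).
V_th is the unloaded tap voltage: V_supply · R2/(R1'+R2) = 32.6 × 0.1350 = 4.401 V.
Zeroing V_supply shorts the top of R1' to ground, so R_th = R1' ‖ R2 = 6.652 Ω.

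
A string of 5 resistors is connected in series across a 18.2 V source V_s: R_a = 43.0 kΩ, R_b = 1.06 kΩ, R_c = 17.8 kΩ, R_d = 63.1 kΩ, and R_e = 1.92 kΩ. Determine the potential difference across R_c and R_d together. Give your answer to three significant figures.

ΣR = 43.0 + 1.06 + 17.8 + 63.1 + 1.92 = 126.9 kΩ.
R_{R_c..R_d} = 17.8 + 63.1 = 80.90 kΩ.
V = V_s · R/ΣR = 18.2 × 0.6376 = 11.60 V.

V ≈ 11.6 V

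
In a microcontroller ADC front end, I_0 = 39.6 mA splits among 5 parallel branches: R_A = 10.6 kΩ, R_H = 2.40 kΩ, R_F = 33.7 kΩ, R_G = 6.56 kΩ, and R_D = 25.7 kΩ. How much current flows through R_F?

I ≈ 1.61 mA

Total conductance ΣG = 1/10.6 + 1/2.40 + 1/33.7 + 1/6.56 + 1/25.7 = 0.7320 (units of 1/kΩ).
R_F takes the fraction G_k/ΣG = 0.02967/0.7320 = 0.04054, so I = 39.6 × 0.04054 = 1.605 mA.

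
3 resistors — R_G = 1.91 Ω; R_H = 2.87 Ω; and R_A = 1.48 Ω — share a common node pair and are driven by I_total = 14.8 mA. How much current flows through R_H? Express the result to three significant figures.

ΣG = 1/1.91 + 1/2.87 + 1/1.48 = 1.548.
R_H takes the fraction G_k/ΣG = 0.3484/1.548 = 0.2251, so I = 14.8 × 0.2251 = 3.332 mA.

I ≈ 3.33 mA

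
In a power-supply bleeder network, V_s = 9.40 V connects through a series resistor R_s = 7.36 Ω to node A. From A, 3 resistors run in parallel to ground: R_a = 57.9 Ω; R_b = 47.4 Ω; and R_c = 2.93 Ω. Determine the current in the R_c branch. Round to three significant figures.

Parallel bank: R_p = 1/(1/57.9 + 1/47.4 + 1/2.93) = 2.634 Ω.
Node voltage V_A = V_s · R_p/(R_s + R_p) = 9.40 × 0.2636 = 2.477 V.
Branch current I = V_A/R_c = 2.477/2.93 = 0.8455 A.
(Check via current divider: I_total = 0.9406 A; share G_k/ΣG = 0.8989 → same result.)

I ≈ 0.846 A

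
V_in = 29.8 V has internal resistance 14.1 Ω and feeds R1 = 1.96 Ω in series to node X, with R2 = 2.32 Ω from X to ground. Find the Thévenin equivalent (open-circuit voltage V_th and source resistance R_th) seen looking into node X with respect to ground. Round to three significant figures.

R1' = 14.1 + 1.96 = 16.06 Ω (source resistance + R1).
V_th is the unloaded tap voltage: V_in · R2/(R1'+R2) = 29.8 × 0.1262 = 3.761 V.
Zeroing V_in shorts the top of R1' to ground, so R_th = R1' ‖ R2 = 2.027 Ω.

V_th ≈ 3.76 V, R_th ≈ 2.03 Ω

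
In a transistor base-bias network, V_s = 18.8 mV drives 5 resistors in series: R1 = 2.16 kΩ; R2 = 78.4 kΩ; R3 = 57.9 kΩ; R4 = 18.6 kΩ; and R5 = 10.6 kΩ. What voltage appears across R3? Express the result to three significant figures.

V ≈ 6.49 mV

ΣR = 2.16 + 78.4 + 57.9 + 18.6 + 10.6 = 167.7 kΩ.
V = V_s · R/ΣR = 18.8 × 0.3453 = 6.492 mV.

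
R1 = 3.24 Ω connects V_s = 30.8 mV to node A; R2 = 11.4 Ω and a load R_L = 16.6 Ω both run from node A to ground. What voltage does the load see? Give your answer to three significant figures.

V_out ≈ 20.8 mV

R2 ‖ R_L = (11.4 × 16.6)/(11.4 + 16.6) = 6.759 Ω.
Then V_out = V_s · R2'/(R1 + R2') = 30.8 × 6.759/9.999 = 20.82 mV.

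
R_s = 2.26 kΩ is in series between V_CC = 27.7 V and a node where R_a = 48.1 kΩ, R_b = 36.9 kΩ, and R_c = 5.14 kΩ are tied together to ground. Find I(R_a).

I ≈ 0.372 mA

Parallel bank: R_p = 1/(1/48.1 + 1/36.9 + 1/5.14) = 4.125 kΩ.
V_A = 27.7 × 4.125/6.385 = 17.89 V.
Branch current I = V_A/R_a = 17.89/48.1 = 0.3720 mA.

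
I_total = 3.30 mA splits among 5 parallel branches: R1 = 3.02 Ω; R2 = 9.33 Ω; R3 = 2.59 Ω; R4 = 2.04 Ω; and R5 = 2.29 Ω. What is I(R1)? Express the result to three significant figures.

Conductances: ΣG = 1/3.02 + 1/9.33 + 1/2.59 + 1/2.04 + 1/2.29 = 1.751 (1/Ω).
Current divider: I(R1) = I_total · G_k/ΣG = 3.30 × (0.3311/1.751) = 3.30 × 0.1891 = 0.6240 mA.

I ≈ 0.624 mA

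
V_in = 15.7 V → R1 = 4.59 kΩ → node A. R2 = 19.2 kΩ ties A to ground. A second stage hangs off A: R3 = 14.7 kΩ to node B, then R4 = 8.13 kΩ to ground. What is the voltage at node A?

Node A sees R2 in parallel with the series input of stage 2, R3 + R4 = 22.83 kΩ.
R2 ‖ (R3+R4) = 10.43 kΩ.
V_A = 15.7 × 10.43/(4.59 + 10.43) = 10.90 V.

V_A ≈ 10.9 V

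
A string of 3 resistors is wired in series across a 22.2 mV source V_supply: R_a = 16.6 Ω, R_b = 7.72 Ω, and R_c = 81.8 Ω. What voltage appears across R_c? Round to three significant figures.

V ≈ 17.1 mV

Series total: ΣR = 16.6 + 7.72 + 81.8 = 106.1 Ω.
By the voltage-divider rule, V = 22.2 × 81.80/106.1 = 17.11 mV.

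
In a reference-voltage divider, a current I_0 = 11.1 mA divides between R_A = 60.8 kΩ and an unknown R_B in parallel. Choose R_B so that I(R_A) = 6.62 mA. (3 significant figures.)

Two-branch current divider: I_A = I_0 · R_B/(R_A + R_B).
6.62/11.1 = R_B/(R_A + R_B) → R_B = R_A · (0.5964)/(1 − 0.5964) = 60.8 × 1.478 = 89.84 kΩ.

R_B ≈ 89.8 kΩ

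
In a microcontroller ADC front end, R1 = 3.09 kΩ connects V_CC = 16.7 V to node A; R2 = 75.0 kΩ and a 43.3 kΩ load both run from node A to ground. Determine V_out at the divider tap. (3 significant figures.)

V_out ≈ 15.0 V

R2 ‖ R_L = (75.0 × 43.3)/(75.0 + 43.3) = 27.45 kΩ.
Now apply the divider: V_out = 16.7 × 0.8988 = 15.01 V.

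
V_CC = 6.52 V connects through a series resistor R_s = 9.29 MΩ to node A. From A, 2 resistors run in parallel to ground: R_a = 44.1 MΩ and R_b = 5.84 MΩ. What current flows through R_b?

Parallel bank: R_p = 1/(1/44.1 + 1/5.84) = 5.157 MΩ.
V_A = 6.52 × 5.157/14.45 = 2.327 V.
Branch current I = V_A/R_b = 2.327/5.84 = 0.3985 µA.

I ≈ 0.399 µA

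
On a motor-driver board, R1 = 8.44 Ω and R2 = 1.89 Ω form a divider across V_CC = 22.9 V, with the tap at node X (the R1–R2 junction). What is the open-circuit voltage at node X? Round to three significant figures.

V_th ≈ 4.19 V

With X open, the divider is unloaded: V_th = 22.9 × 1.89/10.33 = 4.190 V.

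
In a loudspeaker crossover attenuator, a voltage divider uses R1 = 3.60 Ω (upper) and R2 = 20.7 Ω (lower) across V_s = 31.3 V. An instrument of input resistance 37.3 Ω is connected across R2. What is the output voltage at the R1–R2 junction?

First combine the lower leg with the load: R2 ‖ R_L = 13.31 Ω.
Then V_out = V_s · R2'/(R1 + R2') = 31.3 × 13.31/16.91 = 24.64 V.

V_out ≈ 24.6 V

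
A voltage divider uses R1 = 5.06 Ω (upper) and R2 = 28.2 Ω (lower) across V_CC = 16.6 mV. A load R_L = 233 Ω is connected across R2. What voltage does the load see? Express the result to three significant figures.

V_out ≈ 13.8 mV

R2 ‖ R_L = (28.2 × 233)/(28.2 + 233) = 25.16 Ω.
Then V_out = V_CC · R2'/(R1 + R2') = 16.6 × 25.16/30.22 = 13.82 mV.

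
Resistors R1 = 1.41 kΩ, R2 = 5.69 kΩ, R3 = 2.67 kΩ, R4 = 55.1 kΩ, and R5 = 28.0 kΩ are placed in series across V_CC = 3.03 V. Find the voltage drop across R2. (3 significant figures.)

Series total: ΣR = 1.41 + 5.69 + 2.67 + 55.1 + 28.0 = 92.87 kΩ.
Voltage divider: V = V_CC · (5.690 / 92.87) = 3.03 × 0.06127 = 0.1856 V.

V ≈ 0.186 V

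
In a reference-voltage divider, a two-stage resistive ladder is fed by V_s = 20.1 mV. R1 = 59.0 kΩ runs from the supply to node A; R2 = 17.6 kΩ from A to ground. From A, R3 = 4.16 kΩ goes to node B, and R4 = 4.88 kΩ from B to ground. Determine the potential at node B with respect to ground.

Looking into the second stage from A: R3 + R4 = 9.040 kΩ appears in parallel with R2.
Effective lower resistance at A: R2 ‖ 9.040 = 5.972 kΩ.
V_A = 20.1 × 5.972/(59.0 + 5.972) = 1.848 mV.
V_B = V_A × 0.5398 = 0.9974 mV.

V_B ≈ 0.997 mV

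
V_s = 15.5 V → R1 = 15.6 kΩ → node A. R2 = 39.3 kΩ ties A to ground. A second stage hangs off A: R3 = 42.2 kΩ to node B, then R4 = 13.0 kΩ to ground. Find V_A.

Looking into the second stage from A: R3 + R4 = 55.20 kΩ appears in parallel with R2.
Effective lower resistance at A: R2 ‖ 55.20 = 22.96 kΩ.
V_A = 15.5 × 22.96/(15.6 + 22.96) = 9.229 V.

V_A ≈ 9.23 V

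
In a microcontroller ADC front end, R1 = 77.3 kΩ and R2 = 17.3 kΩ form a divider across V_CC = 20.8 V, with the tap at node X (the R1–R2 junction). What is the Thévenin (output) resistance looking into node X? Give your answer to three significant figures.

With V_CC suppressed (replaced by a short), R_th = R1 ‖ R2 = (77.30 × 17.3)/(77.30 + 17.3) = 14.14 kΩ.

R_th ≈ 14.1 kΩ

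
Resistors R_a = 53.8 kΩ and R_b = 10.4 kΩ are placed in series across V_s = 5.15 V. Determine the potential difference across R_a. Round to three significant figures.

ΣR = 53.8 + 10.4 = 64.20 kΩ.
V = V_s · R/ΣR = 5.15 × 0.8380 = 4.316 V.

V ≈ 4.32 V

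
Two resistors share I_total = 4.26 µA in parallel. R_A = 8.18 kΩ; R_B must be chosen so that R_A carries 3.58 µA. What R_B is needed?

Two-branch current divider: I_A = I_total · R_B/(R_A + R_B).
With f = 0.8404, R_B = R_A · f/(1−f) = 8.18 × 5.265 = 43.07 kΩ.

R_B ≈ 43.1 kΩ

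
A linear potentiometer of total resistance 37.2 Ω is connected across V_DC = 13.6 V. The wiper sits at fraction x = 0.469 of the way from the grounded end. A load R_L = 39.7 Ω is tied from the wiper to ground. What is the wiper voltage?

Split the track: R_lower = x·R_p = 17.45 Ω, R_upper = (1−x)·R_p = 19.75 Ω.
R_L loads the lower segment: effective lower R = 12.12 Ω.
Loaded-divider output: V_out = 13.6 × 0.3803 = 5.172 V.

V_out ≈ 5.17 V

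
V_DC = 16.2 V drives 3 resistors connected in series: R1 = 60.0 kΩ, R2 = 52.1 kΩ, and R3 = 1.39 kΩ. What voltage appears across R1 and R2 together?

V ≈ 16.0 V

Total series resistance ΣR = 60.0 + 52.1 + 1.39 = 113.5 kΩ.
R_{R1..R2} = 60.0 + 52.1 = 112.1 kΩ.
By the voltage-divider rule, V = 16.2 × 112.1/113.5 = 16.00 V.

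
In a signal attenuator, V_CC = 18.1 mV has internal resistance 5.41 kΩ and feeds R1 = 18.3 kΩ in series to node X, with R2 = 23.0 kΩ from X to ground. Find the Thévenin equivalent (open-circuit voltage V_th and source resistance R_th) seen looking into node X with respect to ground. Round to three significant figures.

V_th ≈ 8.91 mV, R_th ≈ 11.7 kΩ

R1' = 5.41 + 18.3 = 23.71 kΩ (source resistance + R1).
With X open, the divider is unloaded: V_th = 18.1 × 23.0/46.71 = 8.912 mV.
With V_CC suppressed (replaced by a short), R_th = R1' ‖ R2 = (23.71 × 23.0)/(23.71 + 23.0) = 11.67 kΩ.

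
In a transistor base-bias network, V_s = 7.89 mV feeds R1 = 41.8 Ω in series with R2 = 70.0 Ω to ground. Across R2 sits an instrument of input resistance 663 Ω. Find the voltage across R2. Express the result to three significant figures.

V_out ≈ 4.75 mV

First combine the lower leg with the load: R2 ‖ R_L = 63.32 Ω.
Now apply the divider: V_out = 7.89 × 0.6023 = 4.752 mV.
(Unloaded it would be 4.94 mV; the load pulls it down.)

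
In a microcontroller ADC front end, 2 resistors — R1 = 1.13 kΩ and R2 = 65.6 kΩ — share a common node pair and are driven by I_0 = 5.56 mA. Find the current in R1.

I ≈ 5.47 mA

Two-branch current divider: I_k = I_0 · R_other/(R_1 + R_2).
I(R1) = 5.56 × 65.6/(1.13 + 65.6) = 5.56 × 0.9831 = 5.466 mA.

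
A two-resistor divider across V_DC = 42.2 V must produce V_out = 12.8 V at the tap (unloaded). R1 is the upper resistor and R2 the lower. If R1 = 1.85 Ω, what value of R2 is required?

R2 ≈ 0.805 Ω

Required fraction k = V_out/V_DC = 0.3033.
Rearranging, R2 = R1·k/(1−k) = 1.85 × 0.4354 = 0.8054 Ω.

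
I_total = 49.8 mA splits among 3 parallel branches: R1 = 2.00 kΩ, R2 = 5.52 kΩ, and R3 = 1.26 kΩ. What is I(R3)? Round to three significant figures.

Total conductance ΣG = 1/2.00 + 1/5.52 + 1/1.26 = 1.475 (units of 1/kΩ).
Current divider: I(R3) = I_total · G_k/ΣG = 49.8 × (0.7937/1.475) = 49.8 × 0.5381 = 26.80 mA.

I ≈ 26.8 mA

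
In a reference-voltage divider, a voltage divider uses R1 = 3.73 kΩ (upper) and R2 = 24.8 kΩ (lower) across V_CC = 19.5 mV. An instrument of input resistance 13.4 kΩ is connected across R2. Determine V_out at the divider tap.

First combine the lower leg with the load: R2 ‖ R_L = 8.699 kΩ.
Now apply the divider: V_out = 19.5 × 0.6999 = 13.65 mV.

V_out ≈ 13.6 mV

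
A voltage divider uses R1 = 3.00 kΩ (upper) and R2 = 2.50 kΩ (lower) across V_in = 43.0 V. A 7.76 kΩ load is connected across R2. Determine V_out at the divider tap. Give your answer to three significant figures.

The load sits in parallel with R2, giving an effective lower resistance R2' = R2·R_L/(R2+R_L) = 1.891 kΩ.
Then V_out = V_in · R2'/(R1 + R2') = 43.0 × 1.891/4.891 = 16.62 V.

V_out ≈ 16.6 V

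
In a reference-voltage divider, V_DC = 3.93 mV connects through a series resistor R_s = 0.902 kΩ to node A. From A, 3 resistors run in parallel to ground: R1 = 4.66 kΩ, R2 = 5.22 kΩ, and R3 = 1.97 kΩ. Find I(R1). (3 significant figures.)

Parallel bank: R_p = 1/(1/4.66 + 1/5.22 + 1/1.97) = 1.094 kΩ.
V_A by voltage divider: V_A = 3.93 × 1.094/(0.902 + 1.094) = 2.154 mV.
Branch current I = V_A/R1 = 2.154/4.66 = 0.4623 µA.

I ≈ 0.462 µA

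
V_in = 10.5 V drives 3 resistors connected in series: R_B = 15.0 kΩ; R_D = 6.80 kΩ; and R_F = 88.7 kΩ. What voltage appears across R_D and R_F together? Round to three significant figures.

ΣR = 15.0 + 6.80 + 88.7 = 110.5 kΩ.
R_{R_D..R_F} = 6.80 + 88.7 = 95.50 kΩ.
Voltage divider: V = V_in · (95.50 / 110.5) = 10.5 × 0.8643 = 9.075 V.

V ≈ 9.07 V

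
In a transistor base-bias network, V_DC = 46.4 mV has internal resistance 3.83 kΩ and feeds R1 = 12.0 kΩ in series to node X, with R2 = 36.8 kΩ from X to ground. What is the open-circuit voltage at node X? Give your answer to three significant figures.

V_th ≈ 32.4 mV

R1' = 3.83 + 12.0 = 15.83 kΩ (source resistance + R1).
With X open, the divider is unloaded: V_th = 46.4 × 36.8/52.63 = 32.44 mV.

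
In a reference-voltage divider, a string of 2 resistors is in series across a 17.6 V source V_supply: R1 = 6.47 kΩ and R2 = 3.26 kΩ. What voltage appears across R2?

Total series resistance ΣR = 6.47 + 3.26 = 9.730 kΩ.
Voltage divider: V = V_supply · (3.260 / 9.730) = 17.6 × 0.3350 = 5.897 V.

V ≈ 5.90 V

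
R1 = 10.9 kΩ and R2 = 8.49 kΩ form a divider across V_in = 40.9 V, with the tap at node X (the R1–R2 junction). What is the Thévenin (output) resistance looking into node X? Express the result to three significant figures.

Looking into X with the source shorted: R_th = R1·R2/(R1+R2) = 10.90 × 8.49/19.39 = 4.773 kΩ.

R_th ≈ 4.77 kΩ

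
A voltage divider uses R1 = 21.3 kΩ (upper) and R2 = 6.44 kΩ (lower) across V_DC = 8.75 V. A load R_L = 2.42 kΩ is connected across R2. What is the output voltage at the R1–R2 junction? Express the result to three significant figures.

R2 ‖ R_L = (6.44 × 2.42)/(6.44 + 2.42) = 1.759 kΩ.
Then V_out = V_DC · R2'/(R1 + R2') = 8.75 × 1.759/23.06 = 0.6675 V.

V_out ≈ 0.667 V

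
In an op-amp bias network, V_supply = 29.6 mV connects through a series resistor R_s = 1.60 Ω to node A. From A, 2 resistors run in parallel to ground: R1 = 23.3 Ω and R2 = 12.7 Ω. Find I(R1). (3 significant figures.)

I ≈ 1.06 mA

Parallel bank: R_p = 1/(1/23.3 + 1/12.7) = 8.220 Ω.
Node voltage V_A = V_supply · R_p/(R_s + R_p) = 29.6 × 0.8371 = 24.78 mV.
I(R1) = V_A / R1 = 24.78/23.3 = 1.063 mA.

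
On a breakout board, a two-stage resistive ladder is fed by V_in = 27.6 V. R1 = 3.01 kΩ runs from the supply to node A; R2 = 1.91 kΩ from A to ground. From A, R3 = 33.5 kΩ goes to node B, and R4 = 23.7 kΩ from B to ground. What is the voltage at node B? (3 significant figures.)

Looking into the second stage from A: R3 + R4 = 57.20 kΩ appears in parallel with R2.
Effective lower resistance at A: R2 ‖ 57.20 = 1.848 kΩ.
V_A = 27.6 × 1.848/(3.01 + 1.848) = 10.50 V.
Then the unloaded second divider: V_B = V_A × R4/(R3+R4) = 10.50 × 0.4143 = 4.351 V.

V_B ≈ 4.35 V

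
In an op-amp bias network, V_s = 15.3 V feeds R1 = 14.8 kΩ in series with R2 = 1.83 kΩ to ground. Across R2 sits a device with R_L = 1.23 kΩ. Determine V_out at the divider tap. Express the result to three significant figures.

V_out ≈ 0.724 V

First combine the lower leg with the load: R2 ‖ R_L = 0.7356 kΩ.
Voltage divider with the loaded lower leg: V_out = 15.3 × 0.7356/(14.8 + 0.7356) = 15.3 × 0.04735 = 0.7244 V.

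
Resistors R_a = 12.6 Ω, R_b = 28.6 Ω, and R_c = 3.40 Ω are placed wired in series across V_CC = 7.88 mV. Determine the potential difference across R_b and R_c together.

Total series resistance ΣR = 12.6 + 28.6 + 3.40 = 44.60 Ω.
R_{R_b..R_c} = 28.6 + 3.40 = 32.00 Ω.
Voltage divider: V = V_CC · (32.00 / 44.60) = 7.88 × 0.7175 = 5.654 mV.

V ≈ 5.65 mV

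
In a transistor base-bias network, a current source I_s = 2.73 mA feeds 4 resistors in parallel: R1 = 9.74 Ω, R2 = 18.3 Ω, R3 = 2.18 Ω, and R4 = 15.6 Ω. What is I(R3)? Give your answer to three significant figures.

I ≈ 1.84 mA

ΣG = 1/9.74 + 1/18.3 + 1/2.18 + 1/15.6 = 0.6801.
Current divider: I(R3) = I_s · G_k/ΣG = 2.73 × (0.4587/0.6801) = 2.73 × 0.6745 = 1.841 mA.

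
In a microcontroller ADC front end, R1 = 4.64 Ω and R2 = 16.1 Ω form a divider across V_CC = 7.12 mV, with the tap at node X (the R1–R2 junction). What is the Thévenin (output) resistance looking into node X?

Looking into X with the source shorted: R_th = R1·R2/(R1+R2) = 4.640 × 16.1/20.74 = 3.602 Ω.

R_th ≈ 3.60 Ω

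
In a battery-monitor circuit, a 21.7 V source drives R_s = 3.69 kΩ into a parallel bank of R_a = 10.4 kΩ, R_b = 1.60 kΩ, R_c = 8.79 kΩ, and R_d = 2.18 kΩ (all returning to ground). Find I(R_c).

Parallel bank: R_p = 1/(1/10.4 + 1/1.60 + 1/8.79 + 1/2.18) = 0.7730 kΩ.
V_A = 21.7 × 0.7730/4.463 = 3.759 V.
Branch current I = V_A/R_c = 3.759/8.79 = 0.4276 mA.
(Check via current divider: I_total = 4.862 mA; share G_k/ΣG = 0.08794 → same result.)

I ≈ 0.428 mA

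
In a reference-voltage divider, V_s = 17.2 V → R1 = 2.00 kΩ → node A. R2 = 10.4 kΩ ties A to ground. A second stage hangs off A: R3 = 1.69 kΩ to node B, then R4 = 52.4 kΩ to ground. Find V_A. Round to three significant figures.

V_A ≈ 14.0 V

The second stage (R3 + R4 = 54.09 kΩ) loads node A in parallel with R2.
R2 ‖ (R3+R4) = 8.723 kΩ.
First divider: V_A = V_s · 8.723/(2.00 + 8.723) = 13.99 V.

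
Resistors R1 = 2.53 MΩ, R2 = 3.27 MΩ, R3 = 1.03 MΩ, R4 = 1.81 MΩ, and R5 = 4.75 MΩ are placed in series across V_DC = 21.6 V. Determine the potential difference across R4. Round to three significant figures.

Series total: ΣR = 2.53 + 3.27 + 1.03 + 1.81 + 4.75 = 13.39 MΩ.
By the voltage-divider rule, V = 21.6 × 1.810/13.39 = 2.920 V.

V ≈ 2.92 V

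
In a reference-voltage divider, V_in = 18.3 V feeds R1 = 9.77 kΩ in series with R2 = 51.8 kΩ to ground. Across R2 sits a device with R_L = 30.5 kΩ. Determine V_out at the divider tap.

The load sits in parallel with R2, giving an effective lower resistance R2' = R2·R_L/(R2+R_L) = 19.20 kΩ.
Voltage divider with the loaded lower leg: V_out = 18.3 × 19.20/(9.77 + 19.20) = 18.3 × 0.6627 = 12.13 V.
(Unloaded it would be 15.4 V; the load pulls it down.)

V_out ≈ 12.1 V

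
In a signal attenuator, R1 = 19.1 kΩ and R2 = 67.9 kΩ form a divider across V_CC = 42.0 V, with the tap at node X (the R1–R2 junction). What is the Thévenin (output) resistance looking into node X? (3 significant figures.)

Zeroing V_CC shorts the top of R1 to ground, so R_th = R1 ‖ R2 = 14.91 kΩ.

R_th ≈ 14.9 kΩ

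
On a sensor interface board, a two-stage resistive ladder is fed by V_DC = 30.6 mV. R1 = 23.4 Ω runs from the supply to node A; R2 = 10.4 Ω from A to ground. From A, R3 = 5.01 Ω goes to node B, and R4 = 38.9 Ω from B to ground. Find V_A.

V_A ≈ 8.09 mV

The second stage (R3 + R4 = 43.91 Ω) loads node A in parallel with R2.
R2 ‖ (R3+R4) = 8.408 Ω.
V_A = 30.6 × 8.408/(23.4 + 8.408) = 8.089 mV.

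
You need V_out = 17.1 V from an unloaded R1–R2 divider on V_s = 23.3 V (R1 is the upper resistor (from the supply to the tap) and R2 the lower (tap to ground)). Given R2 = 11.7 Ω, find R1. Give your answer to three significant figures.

The divider ratio is R2/(R1+R2) = 17.1/23.3 = 0.7339.
R1 = R2·(1/k − 1) = 11.7 × 0.3626 = 4.242 Ω.

R1 ≈ 4.24 Ω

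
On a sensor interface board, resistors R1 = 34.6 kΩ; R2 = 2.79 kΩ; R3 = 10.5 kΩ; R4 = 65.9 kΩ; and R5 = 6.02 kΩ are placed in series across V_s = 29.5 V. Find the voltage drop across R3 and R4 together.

V ≈ 18.8 V

Series total: ΣR = 34.6 + 2.79 + 10.5 + 65.9 + 6.02 = 119.8 kΩ.
R_{R3..R4} = 10.5 + 65.9 = 76.40 kΩ.
Voltage divider: V = V_s · (76.40 / 119.8) = 29.5 × 0.6377 = 18.81 V.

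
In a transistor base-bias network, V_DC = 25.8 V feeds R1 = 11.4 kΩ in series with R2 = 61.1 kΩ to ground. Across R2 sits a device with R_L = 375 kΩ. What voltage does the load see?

R2 ‖ R_L = (61.1 × 375)/(61.1 + 375) = 52.54 kΩ.
Voltage divider with the loaded lower leg: V_out = 25.8 × 52.54/(11.4 + 52.54) = 25.8 × 0.8217 = 21.20 V.

V_out ≈ 21.2 V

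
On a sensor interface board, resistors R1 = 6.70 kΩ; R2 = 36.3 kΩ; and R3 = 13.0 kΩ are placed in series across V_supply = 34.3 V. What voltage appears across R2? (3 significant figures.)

V ≈ 22.2 V

ΣR = 6.70 + 36.3 + 13.0 = 56.00 kΩ.
V = V_supply · R/ΣR = 34.3 × 0.6482 = 22.23 V.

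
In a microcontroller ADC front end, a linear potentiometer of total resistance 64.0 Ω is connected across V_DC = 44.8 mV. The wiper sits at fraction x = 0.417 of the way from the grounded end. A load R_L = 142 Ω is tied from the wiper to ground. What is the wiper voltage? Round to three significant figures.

V_out ≈ 16.8 mV

The pot divides into 37.31 Ω above the wiper and 26.69 Ω below.
Lower segment in parallel with the load: 26.69 ‖ 142 = 22.47 Ω.
V_out = 44.8 × 22.47/(37.31 + 22.47) = 16.84 mV.
(Unloaded: V_out = x·V_DC = 18.7 mV.)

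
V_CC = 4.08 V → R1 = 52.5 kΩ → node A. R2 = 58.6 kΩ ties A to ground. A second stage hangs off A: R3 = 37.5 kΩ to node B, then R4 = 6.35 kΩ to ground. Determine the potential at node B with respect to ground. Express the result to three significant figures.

V_B ≈ 0.191 V

Looking into the second stage from A: R3 + R4 = 43.85 kΩ appears in parallel with R2.
R2 ‖ (R3+R4) = 25.08 kΩ.
So V_A = 4.08 × 0.3233 = 1.319 V.
Then the unloaded second divider: V_B = V_A × R4/(R3+R4) = 1.319 × 0.1448 = 0.1910 V.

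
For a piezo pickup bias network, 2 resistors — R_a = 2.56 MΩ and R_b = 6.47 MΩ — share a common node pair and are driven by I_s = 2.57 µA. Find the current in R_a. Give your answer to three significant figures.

I ≈ 1.84 µA

With just two branches, the current splits inversely with resistance.
So I = 2.57 × 6.47/9.030 = 1.841 µA.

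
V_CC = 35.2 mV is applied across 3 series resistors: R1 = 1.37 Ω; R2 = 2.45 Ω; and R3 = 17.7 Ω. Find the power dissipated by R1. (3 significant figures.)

ΣR = 21.52 Ω → I = 35.2/21.52 = 1.636 mA.
P(R1) = I²·R1 = (1.636)² × 1.37 = 3.665 µW.

P ≈ 3.67 µW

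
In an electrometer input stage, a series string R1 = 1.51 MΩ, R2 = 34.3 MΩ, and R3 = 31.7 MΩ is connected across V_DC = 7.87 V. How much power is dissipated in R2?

ΣR = 67.51 MΩ → I = 7.87/67.51 = 0.1166 µA.
V(R2) = I·R = 3.999 V; P = V·I = 3.999 × 0.1166 = 0.4661 µW.

P ≈ 0.466 µW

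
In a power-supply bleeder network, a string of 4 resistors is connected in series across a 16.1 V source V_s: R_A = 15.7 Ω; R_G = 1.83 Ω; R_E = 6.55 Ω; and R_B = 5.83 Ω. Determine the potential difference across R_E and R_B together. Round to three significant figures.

V ≈ 6.66 V

Total series resistance ΣR = 15.7 + 1.83 + 6.55 + 5.83 = 29.91 Ω.
R_{R_E..R_B} = 6.55 + 5.83 = 12.38 Ω.
By the voltage-divider rule, V = 16.1 × 12.38/29.91 = 6.664 V.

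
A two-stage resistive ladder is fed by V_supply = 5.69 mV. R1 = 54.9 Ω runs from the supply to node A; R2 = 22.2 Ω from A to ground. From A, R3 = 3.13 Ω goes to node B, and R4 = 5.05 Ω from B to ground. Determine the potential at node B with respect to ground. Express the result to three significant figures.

V_B ≈ 0.345 mV

The second stage (R3 + R4 = 8.180 Ω) loads node A in parallel with R2.
R2 ‖ (R3+R4) = 5.977 Ω.
V_A = 5.69 × 5.977/(54.9 + 5.977) = 0.5587 mV.
Stage 2 is unloaded, so V_B = V_A · R4/(R3+R4) = 0.5587 × 5.05/8.180 = 0.3449 mV.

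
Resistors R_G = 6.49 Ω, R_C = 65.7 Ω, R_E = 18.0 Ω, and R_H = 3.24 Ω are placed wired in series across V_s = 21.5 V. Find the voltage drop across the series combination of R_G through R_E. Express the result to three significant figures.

V ≈ 20.8 V

ΣR = 6.49 + 65.7 + 18.0 + 3.24 = 93.43 Ω.
R_{R_G..R_E} = 6.49 + 65.7 + 18.0 = 90.19 Ω.
Voltage divider: V = V_s · (90.19 / 93.43) = 21.5 × 0.9653 = 20.75 V.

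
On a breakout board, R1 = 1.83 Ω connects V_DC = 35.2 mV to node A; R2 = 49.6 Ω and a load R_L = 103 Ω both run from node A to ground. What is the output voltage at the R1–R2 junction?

V_out ≈ 33.4 mV

R2 ‖ R_L = (49.6 × 103)/(49.6 + 103) = 33.48 Ω.
Now apply the divider: V_out = 35.2 × 0.9482 = 33.38 mV.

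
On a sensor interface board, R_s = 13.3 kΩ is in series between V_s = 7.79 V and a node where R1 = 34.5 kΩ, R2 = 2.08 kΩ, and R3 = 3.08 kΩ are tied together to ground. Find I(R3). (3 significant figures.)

Parallel bank: R_p = 1/(1/34.5 + 1/2.08 + 1/3.08) = 1.198 kΩ.
Node voltage V_A = V_s · R_p/(R_s + R_p) = 7.79 × 0.08266 = 0.6439 V.
I(R3) = V_A / R3 = 0.6439/3.08 = 0.2091 mA.

I ≈ 0.209 mA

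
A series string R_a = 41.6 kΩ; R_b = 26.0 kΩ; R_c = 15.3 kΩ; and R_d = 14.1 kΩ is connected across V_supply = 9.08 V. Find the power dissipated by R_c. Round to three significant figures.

P ≈ 0.134 mW

Series current I = V_supply/ΣR = 9.08/97.00 = 0.09361 mA.
P(R_c) = I²·R_c = (0.09361)² × 15.3 = 0.1341 mW.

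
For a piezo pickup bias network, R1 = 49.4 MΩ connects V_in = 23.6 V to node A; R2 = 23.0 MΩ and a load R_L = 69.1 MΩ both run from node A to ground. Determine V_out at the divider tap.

R2 ‖ R_L = (23.0 × 69.1)/(23.0 + 69.1) = 17.26 MΩ.
Voltage divider with the loaded lower leg: V_out = 23.6 × 17.26/(49.4 + 17.26) = 23.6 × 0.2589 = 6.110 V.
(Unloaded it would be 7.50 V; the load pulls it down.)

V_out ≈ 6.11 V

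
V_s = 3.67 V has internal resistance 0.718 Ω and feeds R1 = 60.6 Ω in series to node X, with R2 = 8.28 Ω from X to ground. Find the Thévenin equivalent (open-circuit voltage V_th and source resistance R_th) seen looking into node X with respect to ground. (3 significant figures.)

R1' = 0.718 + 60.6 = 61.32 Ω (source resistance + R1).
Open-circuit (no load on X): V_th = V_s · R2/(R1' + R2) = 3.67 × 8.28/(61.32 + 8.28) = 0.4366 V.
With V_s suppressed (replaced by a short), R_th = R1' ‖ R2 = (61.32 × 8.28)/(61.32 + 8.28) = 7.295 Ω.

V_th ≈ 0.437 V, R_th ≈ 7.29 Ω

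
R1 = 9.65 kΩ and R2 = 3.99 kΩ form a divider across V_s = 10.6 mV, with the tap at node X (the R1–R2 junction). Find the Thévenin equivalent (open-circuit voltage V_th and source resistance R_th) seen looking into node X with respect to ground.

V_th ≈ 3.10 mV, R_th ≈ 2.82 kΩ

V_th is the unloaded tap voltage: V_s · R2/(R1+R2) = 10.6 × 0.2925 = 3.101 mV.
Zeroing V_s shorts the top of R1 to ground, so R_th = R1 ‖ R2 = 2.823 kΩ.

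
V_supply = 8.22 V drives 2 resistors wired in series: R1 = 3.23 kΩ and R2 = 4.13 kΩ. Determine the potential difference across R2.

Total series resistance ΣR = 3.23 + 4.13 = 7.360 kΩ.
By the voltage-divider rule, V = 8.22 × 4.130/7.360 = 4.613 V.

V ≈ 4.61 V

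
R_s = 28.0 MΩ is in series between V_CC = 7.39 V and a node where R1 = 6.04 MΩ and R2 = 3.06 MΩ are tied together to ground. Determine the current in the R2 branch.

I ≈ 0.163 µA

Combine the parallel branches: R_p = (1/6.04 + 1/3.06)⁻¹ = 2.031 MΩ.
V_A = 7.39 × 2.031/30.03 = 0.4998 V.
I(R2) = V_A / R2 = 0.4998/3.06 = 0.1633 µA.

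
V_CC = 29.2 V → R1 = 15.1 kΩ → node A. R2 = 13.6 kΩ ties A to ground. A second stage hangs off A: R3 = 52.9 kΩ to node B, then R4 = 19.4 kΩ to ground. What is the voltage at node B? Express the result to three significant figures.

Node A sees R2 in parallel with the series input of stage 2, R3 + R4 = 72.30 kΩ.
R2 ‖ (R3+R4) = 11.45 kΩ.
V_A = 29.2 × 11.45/(15.1 + 11.45) = 12.59 V.
Stage 2 is unloaded, so V_B = V_A · R4/(R3+R4) = 12.59 × 19.4/72.30 = 3.378 V.

V_B ≈ 3.38 V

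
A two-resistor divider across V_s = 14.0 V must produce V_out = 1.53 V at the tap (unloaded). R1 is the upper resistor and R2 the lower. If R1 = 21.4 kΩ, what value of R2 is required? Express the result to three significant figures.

The divider ratio is R2/(R1+R2) = 1.53/14.0 = 0.1093.
So R2 = R1 · V_out/(V_s − V_out) = 21.4 × 1.53/(14.0 − 1.53) = 21.4 × 0.1227 = 2.626 kΩ.

R2 ≈ 2.63 kΩ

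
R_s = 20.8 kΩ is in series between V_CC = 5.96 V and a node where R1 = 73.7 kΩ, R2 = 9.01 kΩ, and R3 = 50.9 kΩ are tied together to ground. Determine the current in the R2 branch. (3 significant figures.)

I ≈ 0.165 mA

Combine the parallel branches: R_p = (1/73.7 + 1/9.01 + 1/50.9)⁻¹ = 6.935 kΩ.
Node voltage V_A = V_CC · R_p/(R_s + R_p) = 5.96 × 0.2500 = 1.490 V.
Branch current I = V_A/R2 = 1.490/9.01 = 0.1654 mA.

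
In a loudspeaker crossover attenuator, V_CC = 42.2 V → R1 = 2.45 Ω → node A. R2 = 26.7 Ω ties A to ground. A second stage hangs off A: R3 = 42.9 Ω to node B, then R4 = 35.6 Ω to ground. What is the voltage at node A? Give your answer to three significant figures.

V_A ≈ 37.6 V

The second stage (R3 + R4 = 78.50 Ω) loads node A in parallel with R2.
R2 ‖ (R3+R4) = 19.92 Ω.
So V_A = 42.2 × 0.8905 = 37.58 V.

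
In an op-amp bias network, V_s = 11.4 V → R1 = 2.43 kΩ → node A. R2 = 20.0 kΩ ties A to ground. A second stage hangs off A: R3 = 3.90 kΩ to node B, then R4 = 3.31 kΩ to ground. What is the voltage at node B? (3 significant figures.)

V_B ≈ 3.59 V

Looking into the second stage from A: R3 + R4 = 7.210 kΩ appears in parallel with R2.
R2 ‖ (R3+R4) = 5.300 kΩ.
First divider: V_A = V_s · 5.300/(2.43 + 5.300) = 7.816 V.
V_B = V_A × 0.4591 = 3.588 V.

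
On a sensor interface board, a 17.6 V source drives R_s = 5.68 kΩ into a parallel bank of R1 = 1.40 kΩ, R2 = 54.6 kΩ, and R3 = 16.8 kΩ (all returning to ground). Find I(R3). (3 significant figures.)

I ≈ 0.191 mA

Combine the parallel branches: R_p = (1/1.40 + 1/54.6 + 1/16.8)⁻¹ = 1.262 kΩ.
V_A by voltage divider: V_A = 17.6 × 1.262/(5.68 + 1.262) = 3.200 V.
Branch current I = V_A/R3 = 3.200/16.8 = 0.1905 mA.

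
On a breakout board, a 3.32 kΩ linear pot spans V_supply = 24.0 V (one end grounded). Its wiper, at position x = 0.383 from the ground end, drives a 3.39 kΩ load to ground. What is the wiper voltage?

V_out ≈ 7.46 V

Lower segment x·R_p = 1.272 kΩ; upper segment (1−x)·R_p = 2.048 kΩ.
Lower segment in parallel with the load: 1.272 ‖ 3.39 = 0.9247 kΩ.
Loaded-divider output: V_out = 24.0 × 0.3110 = 7.464 V.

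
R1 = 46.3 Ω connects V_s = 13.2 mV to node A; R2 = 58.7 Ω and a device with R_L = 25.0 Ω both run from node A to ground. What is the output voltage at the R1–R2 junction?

V_out ≈ 3.63 mV

The load sits in parallel with R2, giving an effective lower resistance R2' = R2·R_L/(R2+R_L) = 17.53 Ω.
Then V_out = V_s · R2'/(R1 + R2') = 13.2 × 17.53/63.83 = 3.626 mV.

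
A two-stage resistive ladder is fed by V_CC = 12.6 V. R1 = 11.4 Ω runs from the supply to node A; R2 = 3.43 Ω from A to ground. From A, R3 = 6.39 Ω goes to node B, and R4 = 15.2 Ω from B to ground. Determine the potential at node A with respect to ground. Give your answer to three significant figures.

V_A ≈ 2.60 V

Looking into the second stage from A: R3 + R4 = 21.59 Ω appears in parallel with R2.
R2 ‖ (R3+R4) = 2.960 Ω.
First divider: V_A = V_CC · 2.960/(11.4 + 2.960) = 2.597 V.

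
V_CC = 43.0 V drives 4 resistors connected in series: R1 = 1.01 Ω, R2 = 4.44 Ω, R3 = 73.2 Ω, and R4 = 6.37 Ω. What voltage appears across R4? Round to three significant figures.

V ≈ 3.22 V

Total series resistance ΣR = 1.01 + 4.44 + 73.2 + 6.37 = 85.02 Ω.
V = V_CC · R/ΣR = 43.0 × 0.07492 = 3.222 V.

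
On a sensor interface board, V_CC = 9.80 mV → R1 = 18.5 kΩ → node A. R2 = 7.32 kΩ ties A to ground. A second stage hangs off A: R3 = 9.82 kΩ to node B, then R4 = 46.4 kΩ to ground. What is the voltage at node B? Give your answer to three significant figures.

The second stage (R3 + R4 = 56.22 kΩ) loads node A in parallel with R2.
Effective lower resistance at A: R2 ‖ 56.22 = 6.477 kΩ.
So V_A = 9.80 × 0.2593 = 2.541 mV.
Then the unloaded second divider: V_B = V_A × R4/(R3+R4) = 2.541 × 0.8253 = 2.097 mV.

V_B ≈ 2.10 mV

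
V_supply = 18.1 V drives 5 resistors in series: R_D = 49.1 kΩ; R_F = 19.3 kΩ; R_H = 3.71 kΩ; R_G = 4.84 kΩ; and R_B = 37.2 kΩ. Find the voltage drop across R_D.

ΣR = 49.1 + 19.3 + 3.71 + 4.84 + 37.2 = 114.2 kΩ.
By the voltage-divider rule, V = 18.1 × 49.10/114.2 = 7.785 V.

V ≈ 7.79 V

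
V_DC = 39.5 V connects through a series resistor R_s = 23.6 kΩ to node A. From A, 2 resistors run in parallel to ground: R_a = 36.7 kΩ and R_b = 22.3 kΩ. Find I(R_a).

I ≈ 0.398 mA

Parallel bank: R_p = 1/(1/36.7 + 1/22.3) = 13.87 kΩ.
V_A by voltage divider: V_A = 39.5 × 13.87/(23.6 + 13.87) = 14.62 V.
Branch current I = V_A/R_a = 14.62/36.7 = 0.3984 mA.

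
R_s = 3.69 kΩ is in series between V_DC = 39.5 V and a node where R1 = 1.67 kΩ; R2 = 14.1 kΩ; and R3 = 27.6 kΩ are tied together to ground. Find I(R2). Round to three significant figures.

Parallel bank: R_p = 1/(1/1.67 + 1/14.1 + 1/27.6) = 1.417 kΩ.
V_A by voltage divider: V_A = 39.5 × 1.417/(3.69 + 1.417) = 10.96 V.
Branch current I = V_A/R2 = 10.96/14.1 = 0.7771 mA.
(Check via current divider: I_total = 7.735 mA; share G_k/ΣG = 0.1005 → same result.)

I ≈ 0.777 mA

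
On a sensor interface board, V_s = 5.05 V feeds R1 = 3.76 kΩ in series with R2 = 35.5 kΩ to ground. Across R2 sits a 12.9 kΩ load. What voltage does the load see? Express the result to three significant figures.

V_out ≈ 3.61 V

First combine the lower leg with the load: R2 ‖ R_L = 9.462 kΩ.
Then V_out = V_s · R2'/(R1 + R2') = 5.05 × 9.462/13.22 = 3.614 V.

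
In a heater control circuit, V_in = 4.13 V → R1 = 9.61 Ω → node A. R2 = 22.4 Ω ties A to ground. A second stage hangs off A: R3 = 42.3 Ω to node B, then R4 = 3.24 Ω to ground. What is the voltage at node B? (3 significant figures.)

V_B ≈ 0.179 V

Node A sees R2 in parallel with the series input of stage 2, R3 + R4 = 45.54 Ω.
R2 ‖ (R3+R4) = 15.01 Ω.
V_A = 4.13 × 15.01/(9.61 + 15.01) = 2.518 V.
V_B = V_A × 0.07115 = 0.1792 V.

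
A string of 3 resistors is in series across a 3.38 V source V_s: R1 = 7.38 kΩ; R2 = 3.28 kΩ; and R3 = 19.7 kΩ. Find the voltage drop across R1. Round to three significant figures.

Total series resistance ΣR = 7.38 + 3.28 + 19.7 = 30.36 kΩ.
Voltage divider: V = V_s · (7.380 / 30.36) = 3.38 × 0.2431 = 0.8216 V.

V ≈ 0.822 V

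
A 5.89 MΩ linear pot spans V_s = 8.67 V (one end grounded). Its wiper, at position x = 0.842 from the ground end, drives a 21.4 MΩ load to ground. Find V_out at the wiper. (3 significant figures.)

Split the track: R_lower = x·R_p = 4.959 MΩ, R_upper = (1−x)·R_p = 0.9306 MΩ.
(x·R_p) ‖ R_L = 4.026 MΩ.
Then V_out = V_s · 4.026/(0.9306 + 4.026) = 7.042 V.

V_out ≈ 7.04 V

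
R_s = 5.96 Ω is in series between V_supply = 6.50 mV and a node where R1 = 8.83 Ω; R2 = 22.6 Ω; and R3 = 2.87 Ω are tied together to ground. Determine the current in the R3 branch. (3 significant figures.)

I ≈ 0.564 mA

Equivalent of the parallel group: R_p = 1.977 Ω.
V_A by voltage divider: V_A = 6.50 × 1.977/(5.96 + 1.977) = 1.619 mV.
Branch current I = V_A/R3 = 1.619/2.87 = 0.5640 mA.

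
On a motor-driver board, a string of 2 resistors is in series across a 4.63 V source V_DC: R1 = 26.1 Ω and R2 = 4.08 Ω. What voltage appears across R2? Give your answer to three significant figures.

V ≈ 0.626 V

Total series resistance ΣR = 26.1 + 4.08 = 30.18 Ω.
V = V_DC · R/ΣR = 4.63 × 0.1352 = 0.6259 V.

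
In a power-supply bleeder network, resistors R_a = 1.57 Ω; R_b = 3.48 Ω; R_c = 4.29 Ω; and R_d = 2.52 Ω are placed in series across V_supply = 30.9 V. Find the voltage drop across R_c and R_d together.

ΣR = 1.57 + 3.48 + 4.29 + 2.52 = 11.86 Ω.
R_{R_c..R_d} = 4.29 + 2.52 = 6.810 Ω.
V = V_supply · R/ΣR = 30.9 × 0.5742 = 17.74 V.

V ≈ 17.7 V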